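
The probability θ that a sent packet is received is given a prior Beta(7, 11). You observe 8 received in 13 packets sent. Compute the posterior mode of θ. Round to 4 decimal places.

θ̂_MAP = 0.4828

Prior: Beta(7, 11).
Data: 8 successes in 13 trials. The binomial likelihood contributes θ^8(1−θ)^5, so the posterior is Beta(7+8, 11+5) = Beta(15, 16).
For Beta(a, b) with a, b > 1 the mode is (a−1)/(a+b−2) = 14/29 ≈ 0.4828.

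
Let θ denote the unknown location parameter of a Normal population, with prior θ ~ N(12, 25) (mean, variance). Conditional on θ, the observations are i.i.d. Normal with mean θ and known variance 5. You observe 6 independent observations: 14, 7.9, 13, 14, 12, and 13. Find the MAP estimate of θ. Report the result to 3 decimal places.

n = 6; x̄ = (14 + 7.9 + 13 + 14 + 12 + 13)/6 = 73.9/6 = 739/60 ≈ 12.3167.
For a Normal prior and Normal likelihood with known variance, the posterior is Normal; its mode equals its mean, the precision-weighted average.
Prior precision 1/σ₀² = 1/25 = 0.04; data precision n/σ² = 6/5 = 1.2.
θ̂ = (0.04·12 + 1.2·(739/60)) / (0.04 + 1.2) = 15.26/1.24 = 763/62 ≈ 12.306.

θ̂_MAP = 12.306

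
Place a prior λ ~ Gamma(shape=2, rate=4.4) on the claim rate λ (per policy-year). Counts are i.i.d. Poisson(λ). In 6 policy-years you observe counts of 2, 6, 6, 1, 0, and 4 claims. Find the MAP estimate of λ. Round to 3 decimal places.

λ̂_MAP = 1.923

Σxᵢ = 2+6+6+1+0+4 = 19, with n = 6.
Posterior ∝ λe^(−4.4λ) · λ^19e^(−6λ) = λ^20e^(−10.4λ), i.e. Gamma(shape=21, rate=10.4).
The mode of a Gamma(a, b) with a ≥ 1 (shape–rate) is (a−1)/b = 20/10.4 ≈ 1.923.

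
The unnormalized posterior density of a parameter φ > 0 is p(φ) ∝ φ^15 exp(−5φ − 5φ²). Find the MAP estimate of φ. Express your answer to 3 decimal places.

φ̂_MAP = 1.000

ℓ'(φ) = 15/φ − 5 − 10φ. Setting this to zero and multiplying by φ: 10φ² + 5φ − 15 = 0.
φ = (−5 + √(5² + 4·10·15)) / (2·10) = (−5 + √625) / 20 = (−5 + 25)/20 = 1.
ℓ''(φ) = −15/φ² − 10 < 0, confirming a maximum.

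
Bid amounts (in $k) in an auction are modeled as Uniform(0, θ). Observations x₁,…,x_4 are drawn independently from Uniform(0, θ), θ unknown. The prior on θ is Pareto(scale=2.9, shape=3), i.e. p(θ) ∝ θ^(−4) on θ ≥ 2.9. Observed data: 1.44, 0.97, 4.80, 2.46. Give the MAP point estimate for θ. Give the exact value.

θ̂_MAP = 4.80

The Uniform(0, θ) likelihood is θ^(−n) for θ ≥ max(xᵢ), zero otherwise. Here max(xᵢ) = 4.80.
Posterior ∝ θ^(−4) · θ^(−4) = θ^(−8) on θ ≥ max(2.9, 4.80) = 4.80.
This density is strictly decreasing in θ, so the posterior mode lies at the lower boundary of the support.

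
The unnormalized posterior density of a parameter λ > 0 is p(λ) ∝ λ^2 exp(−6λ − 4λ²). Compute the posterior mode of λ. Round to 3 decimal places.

ℓ'(λ) = 2/λ − 6 − 8λ. Setting this to zero and multiplying by λ: 8λ² + 6λ − 2 = 0.
λ = (−6 + √(6² + 4·8·2)) / (2·8) = (−6 + √100) / 16 = (−6 + 10)/16 = 1/4.
ℓ''(λ) = −2/λ² − 8 < 0, confirming a maximum.

λ̂_MAP = 0.250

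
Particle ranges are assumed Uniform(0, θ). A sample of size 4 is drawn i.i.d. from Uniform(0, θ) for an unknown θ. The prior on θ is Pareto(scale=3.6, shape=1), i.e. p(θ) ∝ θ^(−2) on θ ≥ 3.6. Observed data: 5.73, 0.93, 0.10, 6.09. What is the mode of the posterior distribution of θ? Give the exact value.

θ̂_MAP = 6.09

The Uniform(0, θ) likelihood is θ^(−n) for θ ≥ max(xᵢ), zero otherwise. Here max(xᵢ) = 6.09.
Posterior ∝ θ^(−2) · θ^(−4) = θ^(−6) on θ ≥ max(3.6, 6.09) = 6.09.
This density is strictly decreasing in θ, so the posterior mode lies at the lower boundary of the support.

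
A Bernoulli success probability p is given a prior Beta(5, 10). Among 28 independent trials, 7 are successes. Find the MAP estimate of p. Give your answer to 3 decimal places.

p̂_MAP = 0.268

Prior: Beta(5, 10).
Data: 7 successes in 28 trials. The binomial likelihood contributes p^7(1−p)^21, so the posterior is Beta(5+7, 10+21) = Beta(12, 31).
For Beta(a, b) with a, b > 1 the mode is (a−1)/(a+b−2) = 11/41 ≈ 0.268.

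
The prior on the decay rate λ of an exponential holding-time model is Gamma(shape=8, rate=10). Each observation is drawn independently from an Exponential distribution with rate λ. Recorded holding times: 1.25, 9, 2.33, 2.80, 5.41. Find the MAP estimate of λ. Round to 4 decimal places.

λ̂_MAP = 0.3897

The Exponential(rate=λ) likelihood is ∝ λ^n e^(−λΣtᵢ). Here n = 5 and Σtᵢ = 1.25 + 9 + 2.33 + 2.80 + 5.41 = 20.79.
Posterior ∝ λ^7e^(−10λ) · λ^5e^(−20.79λ) = λ^12e^(−30.79λ), i.e. Gamma(13, 30.79).
Mode = (a−1)/b = 12/30.79 ≈ 0.3897.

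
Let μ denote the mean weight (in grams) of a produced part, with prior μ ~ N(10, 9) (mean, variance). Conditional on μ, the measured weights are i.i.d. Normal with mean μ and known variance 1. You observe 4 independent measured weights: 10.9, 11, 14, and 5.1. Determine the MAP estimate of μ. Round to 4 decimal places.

n = 4; x̄ = (10.9 + 11 + 14 + 5.1)/4 = 41/4 = 10.25.
For a Normal prior and Normal likelihood with known variance, the posterior is Normal; its mode equals its mean, the precision-weighted average.
Prior precision 1/σ₀² = 1/9; data precision n/σ² = 4/1 = 4.
μ̂ = ((1/9)·10 + 4·10.25) / (1/9 + 4) = (379/9)/(37/9) = 379/37 ≈ 10.2432.

μ̂_MAP = 10.2432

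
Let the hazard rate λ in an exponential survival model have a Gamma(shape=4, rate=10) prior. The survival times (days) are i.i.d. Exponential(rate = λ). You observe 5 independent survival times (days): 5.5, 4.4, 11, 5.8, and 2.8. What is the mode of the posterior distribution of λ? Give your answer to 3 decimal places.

The Exponential(rate=λ) likelihood is ∝ λ^n e^(−λΣtᵢ). Here n = 5 and Σtᵢ = 5.5 + 4.4 + 11 + 5.8 + 2.8 = 29.5.
Posterior ∝ λ^3e^(−10λ) · λ^5e^(−29.5λ) = λ^8e^(−39.5λ), i.e. Gamma(9, 39.5).
Mode = (a−1)/b = 8/39.5 ≈ 0.203.

λ̂_MAP = 0.203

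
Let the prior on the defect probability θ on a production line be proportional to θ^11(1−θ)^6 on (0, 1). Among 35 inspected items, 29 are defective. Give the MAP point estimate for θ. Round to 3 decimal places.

The prior density ∝ θ^11(1−θ)^6 is the kernel of Beta(12, 7).
Data: 29 successes in 35 trials. The binomial likelihood contributes θ^29(1−θ)^6, so the posterior is Beta(12+29, 7+6) = Beta(41, 13).
For Beta(a, b) with a, b > 1 the mode is (a−1)/(a+b−2) = 40/52 ≈ 0.769.

θ̂_MAP = 0.769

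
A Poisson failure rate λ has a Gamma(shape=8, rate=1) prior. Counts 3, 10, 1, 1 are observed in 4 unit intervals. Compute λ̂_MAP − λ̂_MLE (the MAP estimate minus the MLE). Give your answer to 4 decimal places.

Σxᵢ = 15. Posterior is Gamma(23, 5); MAP = (23−1)/5 = 22/5 ≈ 4.40000.
MLE = x̄ = 15/4 ≈ 3.75000.
Difference = 22/5 − 15/4 = 13/20 ≈ 0.6500.

MAP − MLE = 0.6500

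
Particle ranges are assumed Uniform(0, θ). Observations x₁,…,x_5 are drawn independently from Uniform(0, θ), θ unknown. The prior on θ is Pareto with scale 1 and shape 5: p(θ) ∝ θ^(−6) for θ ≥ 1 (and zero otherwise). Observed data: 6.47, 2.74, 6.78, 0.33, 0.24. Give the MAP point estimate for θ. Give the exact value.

θ̂_MAP = 6.78

The Uniform(0, θ) likelihood is θ^(−n) for θ ≥ max(xᵢ), zero otherwise. Here max(xᵢ) = 6.78.
Posterior ∝ θ^(−6) · θ^(−5) = θ^(−11) on θ ≥ max(1, 6.78) = 6.78.
This density is strictly decreasing in θ, so the posterior mode lies at the lower boundary of the support.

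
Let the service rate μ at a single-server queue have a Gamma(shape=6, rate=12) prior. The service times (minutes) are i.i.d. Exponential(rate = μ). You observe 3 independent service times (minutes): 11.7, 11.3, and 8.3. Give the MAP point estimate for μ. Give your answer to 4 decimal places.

μ̂_MAP = 0.1848

The Exponential(rate=μ) likelihood is ∝ μ^n e^(−μΣtᵢ). Here n = 3 and Σtᵢ = 11.7 + 11.3 + 8.3 = 31.3.
Posterior ∝ μ^5e^(−12μ) · μ^3e^(−31.3μ) = μ^8e^(−43.3μ), i.e. Gamma(9, 43.3).
Mode = (a−1)/b = 8/43.3 ≈ 0.1848.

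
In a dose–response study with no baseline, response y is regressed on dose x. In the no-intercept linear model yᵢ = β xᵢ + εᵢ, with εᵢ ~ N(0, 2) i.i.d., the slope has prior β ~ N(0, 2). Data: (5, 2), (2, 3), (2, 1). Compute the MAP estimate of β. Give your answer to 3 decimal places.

β̂_MAP = 0.529

log p(β | y) = −Σ(yᵢ − βxᵢ)²/(2·2) − β²/(2·2) + const.
Setting the derivative to zero: Σxᵢ(yᵢ − βxᵢ)/2 − β/2 = 0, so β = Σxᵢyᵢ / (Σxᵢ² + σ²/τ²).
Σxᵢyᵢ = 5·2 + 2·3 + 2·1 = 18; Σxᵢ² = 33; σ²/τ² = 1.
β̂_MAP = 18 / (33 + 1) = 18/34 ≈ 0.529.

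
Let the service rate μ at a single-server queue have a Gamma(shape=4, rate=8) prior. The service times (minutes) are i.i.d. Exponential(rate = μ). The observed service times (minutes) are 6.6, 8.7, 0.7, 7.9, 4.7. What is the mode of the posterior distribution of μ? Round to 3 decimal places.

μ̂_MAP = 0.219

The Exponential(rate=μ) likelihood is ∝ μ^n e^(−μΣtᵢ). Here n = 5 and Σtᵢ = 6.6 + 8.7 + 0.7 + 7.9 + 4.7 = 28.6.
Posterior ∝ μ^3e^(−8μ) · μ^5e^(−28.6μ) = μ^8e^(−36.6μ), i.e. Gamma(9, 36.6).
Mode = (a−1)/b = 8/36.6 ≈ 0.219.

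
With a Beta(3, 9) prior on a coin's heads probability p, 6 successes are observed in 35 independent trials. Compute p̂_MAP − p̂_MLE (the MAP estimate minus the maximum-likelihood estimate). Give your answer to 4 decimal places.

MAP − MLE = 0.0063

Posterior is Beta(9, 38); MAP = (9−1)/(47−2) = 8/45 ≈ 0.17778.
MLE ignores the prior: p̂_MLE = k/n = 6/35 ≈ 0.17143.
Difference = 8/45 − 6/35 = 2/315 ≈ 0.0063.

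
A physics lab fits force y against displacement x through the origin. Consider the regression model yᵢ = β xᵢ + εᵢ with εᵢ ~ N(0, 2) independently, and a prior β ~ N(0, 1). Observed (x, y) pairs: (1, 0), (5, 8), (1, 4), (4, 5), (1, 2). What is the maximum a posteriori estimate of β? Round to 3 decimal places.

β̂_MAP = 1.435

log p(β | y) = −Σ(yᵢ − βxᵢ)²/(2·2) − β²/(2·1) + const.
Setting the derivative to zero: Σxᵢ(yᵢ − βxᵢ)/2 − β/1 = 0, so β = Σxᵢyᵢ / (Σxᵢ² + σ²/τ²).
Σxᵢyᵢ = 1·0 + 5·8 + 1·4 + 4·5 + 1·2 = 66; Σxᵢ² = 44; σ²/τ² = 2.
β̂_MAP = 66 / (44 + 2) = 66/46 ≈ 1.435.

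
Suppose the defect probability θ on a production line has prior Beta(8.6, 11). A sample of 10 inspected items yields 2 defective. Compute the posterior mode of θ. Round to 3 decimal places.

Prior: Beta(8.6, 11).
Data: 2 successes in 10 trials. The binomial likelihood contributes θ^2(1−θ)^8, so the posterior is Beta(8.6+2, 11+8) = Beta(10.6, 19).
For Beta(a, b) with a, b > 1 the mode is (a−1)/(a+b−2) = 9.6/27.6 ≈ 0.348.

θ̂_MAP = 0.348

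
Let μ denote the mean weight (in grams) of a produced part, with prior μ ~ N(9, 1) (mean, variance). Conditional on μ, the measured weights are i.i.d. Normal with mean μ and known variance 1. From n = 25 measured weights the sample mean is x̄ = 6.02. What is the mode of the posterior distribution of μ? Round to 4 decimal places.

μ̂_MAP = 6.1346

n = 25, x̄ = 6.02.
For a Normal prior and Normal likelihood with known variance, the posterior is Normal; its mode equals its mean, the precision-weighted average.
Prior precision 1/σ₀² = 1/1 = 1; data precision n/σ² = 25/1 = 25.
μ̂ = (1·9 + 25·6.02) / (1 + 25) = 159.5/26 = 319/52 ≈ 6.1346.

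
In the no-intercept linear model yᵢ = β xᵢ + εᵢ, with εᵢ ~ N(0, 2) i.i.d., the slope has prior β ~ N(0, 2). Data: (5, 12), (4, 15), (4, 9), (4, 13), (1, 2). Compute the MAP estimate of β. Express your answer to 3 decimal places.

log p(β | y) = −Σ(yᵢ − βxᵢ)²/(2·2) − β²/(2·2) + const.
Setting the derivative to zero: Σxᵢ(yᵢ − βxᵢ)/2 − β/2 = 0, so β = Σxᵢyᵢ / (Σxᵢ² + σ²/τ²).
Σxᵢyᵢ = 5·12 + 4·15 + 4·9 + 4·13 + 1·2 = 210; Σxᵢ² = 74; σ²/τ² = 1.
β̂_MAP = 210 / (74 + 1) = 210/75 ≈ 2.800.

β̂_MAP = 2.800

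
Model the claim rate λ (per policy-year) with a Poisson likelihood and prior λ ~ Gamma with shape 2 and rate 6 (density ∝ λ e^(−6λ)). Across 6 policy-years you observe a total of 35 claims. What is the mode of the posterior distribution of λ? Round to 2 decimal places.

Σxᵢ = 35, n = 6.
Posterior ∝ λe^(−6λ) · λ^35e^(−6λ) = λ^36e^(−12λ), i.e. Gamma(shape=37, rate=12).
The mode of a Gamma(a, b) with a ≥ 1 (shape–rate) is (a−1)/b = 36/12 ≈ 3.00.

λ̂_MAP = 3.00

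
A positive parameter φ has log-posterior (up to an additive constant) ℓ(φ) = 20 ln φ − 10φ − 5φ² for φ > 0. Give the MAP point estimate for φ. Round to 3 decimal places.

φ̂_MAP = 1.000

ℓ'(φ) = 20/φ − 10 − 10φ. Setting this to zero and multiplying by φ: 10φ² + 10φ − 20 = 0.
φ = (−10 + √(10² + 4·10·20)) / (2·10) = (−10 + √900) / 20 = (−10 + 30)/20 = 1.
ℓ''(φ) = −20/φ² − 10 < 0, confirming a maximum.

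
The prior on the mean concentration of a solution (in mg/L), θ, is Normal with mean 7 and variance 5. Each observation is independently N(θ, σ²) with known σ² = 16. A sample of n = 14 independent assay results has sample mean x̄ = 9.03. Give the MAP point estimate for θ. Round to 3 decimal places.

n = 14, x̄ = 9.03.
For a Normal prior and Normal likelihood with known variance, the posterior is Normal; its mode equals its mean, the precision-weighted average.
Prior precision 1/σ₀² = 1/5 = 0.2; data precision n/σ² = 14/16 = 0.875.
θ̂ = (0.2·7 + 0.875·9.03) / (0.2 + 0.875) = 9.30125/1.075 = 7441/860 ≈ 8.652.

θ̂_MAP = 8.652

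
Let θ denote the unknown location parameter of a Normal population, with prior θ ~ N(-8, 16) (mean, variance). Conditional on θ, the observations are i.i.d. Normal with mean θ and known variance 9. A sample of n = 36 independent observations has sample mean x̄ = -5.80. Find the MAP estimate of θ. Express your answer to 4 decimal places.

n = 36, x̄ = -5.80.
For a Normal prior and Normal likelihood with known variance, the posterior is Normal; its mode equals its mean, the precision-weighted average.
Prior precision 1/σ₀² = 1/16 = 0.0625; data precision n/σ² = 36/9 = 4.
θ̂ = (0.0625·(-8) + 4·(-5.8)) / (0.0625 + 4) = (-23.7)/4.0625 = -1896/325 ≈ -5.8338.

θ̂_MAP = -5.8338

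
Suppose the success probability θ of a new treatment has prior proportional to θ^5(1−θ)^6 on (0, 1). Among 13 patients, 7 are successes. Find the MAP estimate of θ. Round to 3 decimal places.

The prior density ∝ θ^5(1−θ)^6 is the kernel of Beta(6, 7).
Data: 7 successes in 13 trials. The binomial likelihood contributes θ^7(1−θ)^6, so the posterior is Beta(6+7, 7+6) = Beta(13, 13).
For Beta(a, b) with a, b > 1 the mode is (a−1)/(a+b−2) = 12/24 ≈ 0.500.

θ̂_MAP = 0.500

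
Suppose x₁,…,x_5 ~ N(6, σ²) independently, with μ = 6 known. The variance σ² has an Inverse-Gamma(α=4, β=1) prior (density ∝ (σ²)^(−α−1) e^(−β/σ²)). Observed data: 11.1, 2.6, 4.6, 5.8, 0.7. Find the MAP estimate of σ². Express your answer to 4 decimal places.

σ̂²_MAP = 4.6440

Sum of squared deviations about the known mean: SS = (11.1−6)² + (2.6−6)² + (4.6−6)² + (5.8−6)² + (0.7−6)² = 67.66.
The Normal likelihood contributes (σ²)^(−n/2) exp(−SS/(2σ²)), so the posterior is Inverse-Gamma(α + n/2, β + SS/2) = Inverse-Gamma(6.5, 34.83).
The mode of Inverse-Gamma(a, b) is b/(a+1) = 34.83/7.5 ≈ 4.6440.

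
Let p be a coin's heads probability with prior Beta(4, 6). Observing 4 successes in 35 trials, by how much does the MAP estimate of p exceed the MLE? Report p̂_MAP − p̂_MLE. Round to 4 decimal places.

MAP − MLE = 0.0485

Posterior is Beta(8, 37); MAP = (8−1)/(45−2) = 7/43 ≈ 0.16279.
MLE ignores the prior: p̂_MLE = k/n = 4/35 ≈ 0.11429.
Difference = 7/43 − 4/35 = 73/1505 ≈ 0.0485.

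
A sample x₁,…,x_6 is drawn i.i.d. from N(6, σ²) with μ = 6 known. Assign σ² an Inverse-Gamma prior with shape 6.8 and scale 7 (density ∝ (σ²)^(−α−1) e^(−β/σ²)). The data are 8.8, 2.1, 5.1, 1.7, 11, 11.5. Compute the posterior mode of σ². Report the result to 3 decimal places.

σ̂²_MAP = 5.167

Sum of squared deviations about the known mean: SS = (8.8−6)² + (2.1−6)² + (5.1−6)² + (1.7−6)² + (11−6)² + (11.5−6)² = 97.6.
The Normal likelihood contributes (σ²)^(−n/2) exp(−SS/(2σ²)), so the posterior is Inverse-Gamma(α + n/2, β + SS/2) = Inverse-Gamma(9.8, 55.8).
The mode of Inverse-Gamma(a, b) is b/(a+1) = 55.8/10.8 ≈ 5.167.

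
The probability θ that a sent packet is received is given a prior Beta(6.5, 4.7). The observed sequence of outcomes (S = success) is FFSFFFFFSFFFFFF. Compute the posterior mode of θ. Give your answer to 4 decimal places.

θ̂_MAP = 0.3099

Prior: Beta(6.5, 4.7).
Data: 2 successes in 15 trials (from the sequence). The binomial likelihood contributes θ^2(1−θ)^13, so the posterior is Beta(6.5+2, 4.7+13) = Beta(8.5, 17.7).
For Beta(a, b) with a, b > 1 the mode is (a−1)/(a+b−2) = 7.5/24.2 ≈ 0.3099.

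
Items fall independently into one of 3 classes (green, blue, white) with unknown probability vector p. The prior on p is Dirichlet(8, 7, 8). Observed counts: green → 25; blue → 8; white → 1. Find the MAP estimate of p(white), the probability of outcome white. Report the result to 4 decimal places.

The posterior is Dirichlet(αᵢ + nᵢ) = Dirichlet(33, 15, 9).
For a Dirichlet(a₁,…,a_K) with all aᵢ > 1, the mode has j-th component (aⱼ − 1)/(Σaᵢ − K).
Here Σaᵢ = 57 and K = 3, so p(white) = (9 − 1)/(57 − 3) = 8/54 ≈ 0.1481.

MAP estimate of p(white) = 0.1481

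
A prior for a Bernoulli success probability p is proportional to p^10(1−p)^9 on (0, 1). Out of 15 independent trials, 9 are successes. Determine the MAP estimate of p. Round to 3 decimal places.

The prior density ∝ p^10(1−p)^9 is the kernel of Beta(11, 10).
Data: 9 successes in 15 trials. The binomial likelihood contributes p^9(1−p)^6, so the posterior is Beta(11+9, 10+6) = Beta(20, 16).
For Beta(a, b) with a, b > 1 the mode is (a−1)/(a+b−2) = 19/34 ≈ 0.559.

p̂_MAP = 0.559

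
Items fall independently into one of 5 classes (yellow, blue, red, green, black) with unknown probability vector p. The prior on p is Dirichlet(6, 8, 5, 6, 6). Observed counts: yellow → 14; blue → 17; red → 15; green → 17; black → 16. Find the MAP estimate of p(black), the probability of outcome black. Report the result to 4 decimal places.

The posterior is Dirichlet(αᵢ + nᵢ) = Dirichlet(20, 25, 20, 23, 22).
For a Dirichlet(a₁,…,a_K) with all aᵢ > 1, the mode has j-th component (aⱼ − 1)/(Σaᵢ − K).
Here Σaᵢ = 110 and K = 5, so p(black) = (22 − 1)/(110 − 5) = 21/105 ≈ 0.2000.

MAP estimate of p(black) = 0.2000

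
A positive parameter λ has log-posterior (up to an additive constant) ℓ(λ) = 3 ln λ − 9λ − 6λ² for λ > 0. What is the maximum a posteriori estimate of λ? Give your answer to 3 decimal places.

λ̂_MAP = 0.250

ℓ'(λ) = 3/λ − 9 − 12λ. Setting this to zero and multiplying by λ: 12λ² + 9λ − 3 = 0.
λ = (−9 + √(9² + 4·12·3)) / (2·12) = (−9 + √225) / 24 = (−9 + 15)/24 = 1/4.
ℓ''(λ) = −3/λ² − 12 < 0, confirming a maximum.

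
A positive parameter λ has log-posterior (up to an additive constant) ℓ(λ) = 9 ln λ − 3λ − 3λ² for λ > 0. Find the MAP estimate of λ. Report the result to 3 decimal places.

λ̂_MAP = 1.000

ℓ'(λ) = 9/λ − 3 − 6λ. Setting this to zero and multiplying by λ: 6λ² + 3λ − 9 = 0.
λ = (−3 + √(3² + 4·6·9)) / (2·6) = (−3 + √225) / 12 = (−3 + 15)/12 = 1.
ℓ''(λ) = −9/λ² − 6 < 0, confirming a maximum.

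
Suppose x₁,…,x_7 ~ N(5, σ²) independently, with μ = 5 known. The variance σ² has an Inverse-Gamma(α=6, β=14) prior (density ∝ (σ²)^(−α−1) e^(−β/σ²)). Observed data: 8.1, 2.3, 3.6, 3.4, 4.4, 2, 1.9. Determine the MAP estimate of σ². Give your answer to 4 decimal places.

Sum of squared deviations about the known mean: SS = (8.1−5)² + (2.3−5)² + (3.6−5)² + (3.4−5)² + (4.4−5)² + (2−5)² + (1.9−5)² = 40.39.
The Normal likelihood contributes (σ²)^(−n/2) exp(−SS/(2σ²)), so the posterior is Inverse-Gamma(α + n/2, β + SS/2) = Inverse-Gamma(9.5, 34.195).
The mode of Inverse-Gamma(a, b) is b/(a+1) = 34.195/10.5 ≈ 3.2567.

σ̂²_MAP = 3.2567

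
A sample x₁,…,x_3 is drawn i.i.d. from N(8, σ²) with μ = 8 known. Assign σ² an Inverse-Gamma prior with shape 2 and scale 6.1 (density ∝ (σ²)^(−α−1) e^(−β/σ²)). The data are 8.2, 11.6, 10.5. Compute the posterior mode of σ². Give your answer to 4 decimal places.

σ̂²_MAP = 3.4944

Sum of squared deviations about the known mean: SS = (8.2−8)² + (11.6−8)² + (10.5−8)² = 19.25.
The Normal likelihood contributes (σ²)^(−n/2) exp(−SS/(2σ²)), so the posterior is Inverse-Gamma(α + n/2, β + SS/2) = Inverse-Gamma(3.5, 15.725).
The mode of Inverse-Gamma(a, b) is b/(a+1) = 15.725/4.5 ≈ 3.4944.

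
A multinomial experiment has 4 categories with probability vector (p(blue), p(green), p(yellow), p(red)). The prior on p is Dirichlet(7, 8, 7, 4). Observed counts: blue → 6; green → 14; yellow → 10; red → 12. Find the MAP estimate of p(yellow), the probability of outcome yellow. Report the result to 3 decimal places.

The posterior is Dirichlet(αᵢ + nᵢ) = Dirichlet(13, 22, 17, 16).
For a Dirichlet(a₁,…,a_K) with all aᵢ > 1, the mode has j-th component (aⱼ − 1)/(Σaᵢ − K).
Here Σaᵢ = 68 and K = 4, so p(yellow) = (17 − 1)/(68 − 4) = 16/64 ≈ 0.250.

MAP estimate of p(yellow) = 0.250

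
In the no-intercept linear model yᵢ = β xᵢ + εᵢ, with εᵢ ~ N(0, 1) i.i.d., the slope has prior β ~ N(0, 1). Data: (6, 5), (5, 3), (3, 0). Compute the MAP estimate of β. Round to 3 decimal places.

β̂_MAP = 0.634

log p(β | y) = −Σ(yᵢ − βxᵢ)²/(2·1) − β²/(2·1) + const.
Setting the derivative to zero: Σxᵢ(yᵢ − βxᵢ)/1 − β/1 = 0, so β = Σxᵢyᵢ / (Σxᵢ² + σ²/τ²).
Σxᵢyᵢ = 6·5 + 5·3 + 3·0 = 45; Σxᵢ² = 70; σ²/τ² = 1.
β̂_MAP = 45 / (70 + 1) = 45/71 ≈ 0.634.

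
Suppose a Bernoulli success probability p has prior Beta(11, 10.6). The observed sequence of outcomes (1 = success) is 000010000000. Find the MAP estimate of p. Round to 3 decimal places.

p̂_MAP = 0.348

Prior: Beta(11, 10.6).
Data: 1 success in 12 trials (from the sequence). The binomial likelihood contributes p(1−p)^11, so the posterior is Beta(11+1, 10.6+11) = Beta(12, 21.6).
For Beta(a, b) with a, b > 1 the mode is (a−1)/(a+b−2) = 11/31.6 ≈ 0.348.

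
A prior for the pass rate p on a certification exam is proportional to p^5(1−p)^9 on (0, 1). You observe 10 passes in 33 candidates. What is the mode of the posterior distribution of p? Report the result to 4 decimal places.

p̂_MAP = 0.3191

The prior density ∝ p^5(1−p)^9 is the kernel of Beta(6, 10).
Data: 10 successes in 33 trials. The binomial likelihood contributes p^10(1−p)^23, so the posterior is Beta(6+10, 10+23) = Beta(16, 33).
For Beta(a, b) with a, b > 1 the mode is (a−1)/(a+b−2) = 15/47 ≈ 0.3191.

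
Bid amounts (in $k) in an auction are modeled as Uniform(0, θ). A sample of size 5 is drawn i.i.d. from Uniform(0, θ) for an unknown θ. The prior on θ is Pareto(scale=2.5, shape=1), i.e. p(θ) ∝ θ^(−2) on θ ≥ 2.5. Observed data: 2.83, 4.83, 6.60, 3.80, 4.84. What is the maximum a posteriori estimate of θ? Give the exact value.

The Uniform(0, θ) likelihood is θ^(−n) for θ ≥ max(xᵢ), zero otherwise. Here max(xᵢ) = 6.60.
Posterior ∝ θ^(−2) · θ^(−5) = θ^(−7) on θ ≥ max(2.5, 6.60) = 6.60.
This density is strictly decreasing in θ, so the posterior mode lies at the lower boundary of the support.

θ̂_MAP = 6.60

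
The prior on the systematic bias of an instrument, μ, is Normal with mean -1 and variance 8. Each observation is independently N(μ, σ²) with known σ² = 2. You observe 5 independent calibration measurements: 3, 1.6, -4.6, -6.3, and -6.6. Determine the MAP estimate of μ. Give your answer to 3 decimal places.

μ̂_MAP = -2.505

n = 5; x̄ = (3 + 1.6 + (-4.6) + (-6.3) + (-6.6))/5 = -12.9/5 = -2.58.
For a Normal prior and Normal likelihood with known variance, the posterior is Normal; its mode equals its mean, the precision-weighted average.
Prior precision 1/σ₀² = 1/8 = 0.125; data precision n/σ² = 5/2 = 2.5.
μ̂ = (0.125·(-1) + 2.5·(-2.58)) / (0.125 + 2.5) = (-6.575)/2.625 = -263/105 ≈ -2.505.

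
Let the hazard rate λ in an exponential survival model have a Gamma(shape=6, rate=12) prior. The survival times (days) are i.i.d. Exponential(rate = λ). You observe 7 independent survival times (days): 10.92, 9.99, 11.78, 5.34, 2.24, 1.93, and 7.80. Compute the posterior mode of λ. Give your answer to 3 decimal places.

The Exponential(rate=λ) likelihood is ∝ λ^n e^(−λΣtᵢ). Here n = 7 and Σtᵢ = 10.92 + 9.99 + 11.78 + 5.34 + 2.24 + 1.93 + 7.80 = 50.
Posterior ∝ λ^5e^(−12λ) · λ^7e^(−50λ) = λ^12e^(−62λ), i.e. Gamma(13, 62).
Mode = (a−1)/b = 12/62 ≈ 0.194.

λ̂_MAP = 0.194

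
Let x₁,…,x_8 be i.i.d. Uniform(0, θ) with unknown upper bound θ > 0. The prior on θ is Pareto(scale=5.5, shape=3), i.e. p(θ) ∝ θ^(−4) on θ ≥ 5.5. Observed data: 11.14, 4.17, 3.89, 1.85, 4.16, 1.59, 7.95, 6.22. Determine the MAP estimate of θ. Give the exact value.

The Uniform(0, θ) likelihood is θ^(−n) for θ ≥ max(xᵢ), zero otherwise. Here max(xᵢ) = 11.14.
Posterior ∝ θ^(−4) · θ^(−8) = θ^(−12) on θ ≥ max(5.5, 11.14) = 11.14.
This density is strictly decreasing in θ, so the posterior mode lies at the lower boundary of the support.

θ̂_MAP = 11.14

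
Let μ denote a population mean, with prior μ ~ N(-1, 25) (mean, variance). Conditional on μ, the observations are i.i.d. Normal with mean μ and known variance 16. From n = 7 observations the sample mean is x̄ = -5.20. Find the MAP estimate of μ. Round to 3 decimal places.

μ̂_MAP = -4.848

n = 7, x̄ = -5.20.
For a Normal prior and Normal likelihood with known variance, the posterior is Normal; its mode equals its mean, the precision-weighted average.
Prior precision 1/σ₀² = 1/25 = 0.04; data precision n/σ² = 7/16 = 0.4375.
μ̂ = (0.04·(-1) + 0.4375·(-5.2)) / (0.04 + 0.4375) = (-2.315)/0.4775 = -926/191 ≈ -4.848.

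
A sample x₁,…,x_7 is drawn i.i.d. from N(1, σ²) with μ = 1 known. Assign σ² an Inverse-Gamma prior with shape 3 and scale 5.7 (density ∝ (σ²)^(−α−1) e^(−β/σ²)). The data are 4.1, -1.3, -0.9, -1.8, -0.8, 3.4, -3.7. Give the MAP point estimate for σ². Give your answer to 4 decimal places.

σ̂²_MAP = 4.5893

Sum of squared deviations about the known mean: SS = (4.1−1)² + (-1.3−1)² + (-0.9−1)² + (-1.8−1)² + (-0.8−1)² + (3.4−1)² + (-3.7−1)² = 57.44.
The Normal likelihood contributes (σ²)^(−n/2) exp(−SS/(2σ²)), so the posterior is Inverse-Gamma(α + n/2, β + SS/2) = Inverse-Gamma(6.5, 34.42).
The mode of Inverse-Gamma(a, b) is b/(a+1) = 34.42/7.5 ≈ 4.5893.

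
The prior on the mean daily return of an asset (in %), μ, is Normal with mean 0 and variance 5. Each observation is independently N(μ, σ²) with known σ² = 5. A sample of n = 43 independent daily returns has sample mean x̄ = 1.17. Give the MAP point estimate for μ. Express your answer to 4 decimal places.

μ̂_MAP = 1.1434

n = 43, x̄ = 1.17.
For a Normal prior and Normal likelihood with known variance, the posterior is Normal; its mode equals its mean, the precision-weighted average.
Prior precision 1/σ₀² = 1/5 = 0.2; data precision n/σ² = 43/5 = 8.6.
μ̂ = (0.2·0 + 8.6·1.17) / (0.2 + 8.6) = 10.062/8.8 = 5031/4400 ≈ 1.1434.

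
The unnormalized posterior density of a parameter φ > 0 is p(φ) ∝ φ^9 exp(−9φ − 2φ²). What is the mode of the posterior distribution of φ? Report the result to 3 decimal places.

ℓ'(φ) = 9/φ − 9 − 4φ. Setting this to zero and multiplying by φ: 4φ² + 9φ − 9 = 0.
φ = (−9 + √(9² + 4·4·9)) / (2·4) = (−9 + √225) / 8 = (−9 + 15)/8 = 3/4.
ℓ''(φ) = −9/φ² − 4 < 0, confirming a maximum.

φ̂_MAP = 0.750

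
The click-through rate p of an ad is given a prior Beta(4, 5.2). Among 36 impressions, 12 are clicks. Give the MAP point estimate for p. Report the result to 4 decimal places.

Prior: Beta(4, 5.2).
Data: 12 successes in 36 trials. The binomial likelihood contributes p^12(1−p)^24, so the posterior is Beta(4+12, 5.2+24) = Beta(16, 29.2).
For Beta(a, b) with a, b > 1 the mode is (a−1)/(a+b−2) = 15/43.2 ≈ 0.3472.

p̂_MAP = 0.3472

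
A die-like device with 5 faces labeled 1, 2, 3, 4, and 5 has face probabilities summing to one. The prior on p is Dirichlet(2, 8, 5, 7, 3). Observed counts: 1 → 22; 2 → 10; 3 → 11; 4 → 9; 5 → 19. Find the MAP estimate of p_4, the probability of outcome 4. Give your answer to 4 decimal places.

The posterior is Dirichlet(αᵢ + nᵢ) = Dirichlet(24, 18, 16, 16, 22).
For a Dirichlet(a₁,…,a_K) with all aᵢ > 1, the mode has j-th component (aⱼ − 1)/(Σaᵢ − K).
Here Σaᵢ = 96 and K = 5, so p_4 = (16 − 1)/(96 − 5) = 15/91 ≈ 0.1648.

MAP estimate: 0.1648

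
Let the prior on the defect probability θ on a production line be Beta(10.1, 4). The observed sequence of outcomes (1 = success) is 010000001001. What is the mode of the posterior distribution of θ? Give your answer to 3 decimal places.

θ̂_MAP = 0.502

Prior: Beta(10.1, 4).
Data: 3 successes in 12 trials (from the sequence). The binomial likelihood contributes θ^3(1−θ)^9, so the posterior is Beta(10.1+3, 4+9) = Beta(13.1, 13).
For Beta(a, b) with a, b > 1 the mode is (a−1)/(a+b−2) = 12.1/24.1 ≈ 0.502.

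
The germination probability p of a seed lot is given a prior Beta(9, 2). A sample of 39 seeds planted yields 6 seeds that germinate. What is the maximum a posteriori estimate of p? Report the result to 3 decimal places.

Prior: Beta(9, 2).
Data: 6 successes in 39 trials. The binomial likelihood contributes p^6(1−p)^33, so the posterior is Beta(9+6, 2+33) = Beta(15, 35).
For Beta(a, b) with a, b > 1 the mode is (a−1)/(a+b−2) = 14/48 ≈ 0.292.

p̂_MAP = 0.292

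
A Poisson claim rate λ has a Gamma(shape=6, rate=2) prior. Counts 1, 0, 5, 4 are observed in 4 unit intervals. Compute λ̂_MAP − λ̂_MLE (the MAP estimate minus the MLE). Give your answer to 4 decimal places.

Σxᵢ = 10. Posterior is Gamma(16, 6); MAP = (16−1)/6 = 15/6 ≈ 2.50000.
MLE = x̄ = 10/4 ≈ 2.50000.
Difference = 15/6 − 10/4 = 0 ≈ 0.0000.

MAP − MLE = 0.0000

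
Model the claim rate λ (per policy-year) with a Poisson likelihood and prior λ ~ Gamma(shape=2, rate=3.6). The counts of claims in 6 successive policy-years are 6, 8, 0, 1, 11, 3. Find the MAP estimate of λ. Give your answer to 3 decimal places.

λ̂_MAP = 3.125

Σxᵢ = 6+8+0+1+11+3 = 29, with n = 6.
Posterior ∝ λe^(−3.6λ) · λ^29e^(−6λ) = λ^30e^(−9.6λ), i.e. Gamma(shape=31, rate=9.6).
The mode of a Gamma(a, b) with a ≥ 1 (shape–rate) is (a−1)/b = 30/9.6 ≈ 3.125.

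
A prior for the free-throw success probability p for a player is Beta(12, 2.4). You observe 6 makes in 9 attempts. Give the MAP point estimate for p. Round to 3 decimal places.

Prior: Beta(12, 2.4).
Data: 6 successes in 9 trials. The binomial likelihood contributes p^6(1−p)^3, so the posterior is Beta(12+6, 2.4+3) = Beta(18, 5.4).
For Beta(a, b) with a, b > 1 the mode is (a−1)/(a+b−2) = 17/21.4 ≈ 0.794.

p̂_MAP = 0.794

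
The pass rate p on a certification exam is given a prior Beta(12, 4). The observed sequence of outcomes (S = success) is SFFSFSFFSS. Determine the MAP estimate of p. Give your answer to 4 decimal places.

Prior: Beta(12, 4).
Data: 5 successes in 10 trials (from the sequence). The binomial likelihood contributes p^5(1−p)^5, so the posterior is Beta(12+5, 4+5) = Beta(17, 9).
For Beta(a, b) with a, b > 1 the mode is (a−1)/(a+b−2) = 16/24 ≈ 0.6667.

p̂_MAP = 0.6667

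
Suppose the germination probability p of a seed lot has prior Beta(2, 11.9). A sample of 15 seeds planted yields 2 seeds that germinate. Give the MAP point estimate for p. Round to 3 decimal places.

Prior: Beta(2, 11.9).
Data: 2 successes in 15 trials. The binomial likelihood contributes p^2(1−p)^13, so the posterior is Beta(2+2, 11.9+13) = Beta(4, 24.9).
For Beta(a, b) with a, b > 1 the mode is (a−1)/(a+b−2) = 3/26.9 ≈ 0.112.

p̂_MAP = 0.112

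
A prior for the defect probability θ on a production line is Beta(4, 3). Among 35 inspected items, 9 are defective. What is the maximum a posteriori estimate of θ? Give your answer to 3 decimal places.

Prior: Beta(4, 3).
Data: 9 successes in 35 trials. The binomial likelihood contributes θ^9(1−θ)^26, so the posterior is Beta(4+9, 3+26) = Beta(13, 29).
For Beta(a, b) with a, b > 1 the mode is (a−1)/(a+b−2) = 12/40 ≈ 0.300.

θ̂_MAP = 0.300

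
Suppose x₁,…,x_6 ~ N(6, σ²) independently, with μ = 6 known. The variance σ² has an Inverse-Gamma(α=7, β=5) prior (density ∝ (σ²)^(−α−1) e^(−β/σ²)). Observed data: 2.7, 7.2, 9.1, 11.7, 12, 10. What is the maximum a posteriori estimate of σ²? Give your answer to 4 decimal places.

Sum of squared deviations about the known mean: SS = (2.7−6)² + (7.2−6)² + (9.1−6)² + (11.7−6)² + (12−6)² + (10−6)² = 106.43.
The Normal likelihood contributes (σ²)^(−n/2) exp(−SS/(2σ²)), so the posterior is Inverse-Gamma(α + n/2, β + SS/2) = Inverse-Gamma(10, 58.215).
The mode of Inverse-Gamma(a, b) is b/(a+1) = 58.215/11 ≈ 5.2923.

σ̂²_MAP = 5.2923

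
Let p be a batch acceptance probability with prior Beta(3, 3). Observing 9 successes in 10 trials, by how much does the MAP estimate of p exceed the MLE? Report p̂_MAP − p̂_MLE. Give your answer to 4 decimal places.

MAP − MLE = -0.1143

Posterior is Beta(12, 4); MAP = (12−1)/(16−2) = 11/14 ≈ 0.78571.
MLE ignores the prior: p̂_MLE = k/n = 9/10 ≈ 0.90000.
Difference = 11/14 − 9/10 = -4/35 ≈ -0.1143.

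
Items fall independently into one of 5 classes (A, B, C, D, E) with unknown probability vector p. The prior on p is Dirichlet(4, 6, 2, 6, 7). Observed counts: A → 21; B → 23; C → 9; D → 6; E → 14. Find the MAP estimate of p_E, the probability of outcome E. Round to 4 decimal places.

MAP estimate of p_E = 0.2151

The posterior is Dirichlet(αᵢ + nᵢ) = Dirichlet(25, 29, 11, 12, 21).
For a Dirichlet(a₁,…,a_K) with all aᵢ > 1, the mode has j-th component (aⱼ − 1)/(Σaᵢ − K).
Here Σaᵢ = 98 and K = 5, so p_E = (21 − 1)/(98 − 5) = 20/93 ≈ 0.2151.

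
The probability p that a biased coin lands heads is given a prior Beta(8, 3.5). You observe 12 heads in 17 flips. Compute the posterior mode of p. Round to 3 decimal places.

Prior: Beta(8, 3.5).
Data: 12 successes in 17 trials. The binomial likelihood contributes p^12(1−p)^5, so the posterior is Beta(8+12, 3.5+5) = Beta(20, 8.5).
For Beta(a, b) with a, b > 1 the mode is (a−1)/(a+b−2) = 19/26.5 ≈ 0.717.

p̂_MAP = 0.717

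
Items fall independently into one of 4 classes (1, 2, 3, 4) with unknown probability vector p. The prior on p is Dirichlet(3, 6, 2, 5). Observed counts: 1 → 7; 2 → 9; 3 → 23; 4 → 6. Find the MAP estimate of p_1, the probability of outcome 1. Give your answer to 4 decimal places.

MAP estimate: 0.1579

The posterior is Dirichlet(αᵢ + nᵢ) = Dirichlet(10, 15, 25, 11).
For a Dirichlet(a₁,…,a_K) with all aᵢ > 1, the mode has j-th component (aⱼ − 1)/(Σaᵢ − K).
Here Σaᵢ = 61 and K = 4, so p_1 = (10 − 1)/(61 − 4) = 9/57 ≈ 0.1579.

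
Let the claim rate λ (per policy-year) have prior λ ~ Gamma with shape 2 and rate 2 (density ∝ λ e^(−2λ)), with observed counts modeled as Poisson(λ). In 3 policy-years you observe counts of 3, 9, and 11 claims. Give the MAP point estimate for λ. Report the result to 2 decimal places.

λ̂_MAP = 4.80

Σxᵢ = 3+9+11 = 23, with n = 3.
Posterior ∝ λe^(−2λ) · λ^23e^(−3λ) = λ^24e^(−5λ), i.e. Gamma(shape=25, rate=5).
The mode of a Gamma(a, b) with a ≥ 1 (shape–rate) is (a−1)/b = 24/5 ≈ 4.80.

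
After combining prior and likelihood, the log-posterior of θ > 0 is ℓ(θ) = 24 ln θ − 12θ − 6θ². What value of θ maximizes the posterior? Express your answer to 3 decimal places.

ℓ'(θ) = 24/θ − 12 − 12θ. Setting this to zero and multiplying by θ: 12θ² + 12θ − 24 = 0.
θ = (−12 + √(12² + 4·12·24)) / (2·12) = (−12 + √1296) / 24 = (−12 + 36)/24 = 1.
ℓ''(θ) = −24/θ² − 12 < 0, confirming a maximum.

θ̂_MAP = 1.000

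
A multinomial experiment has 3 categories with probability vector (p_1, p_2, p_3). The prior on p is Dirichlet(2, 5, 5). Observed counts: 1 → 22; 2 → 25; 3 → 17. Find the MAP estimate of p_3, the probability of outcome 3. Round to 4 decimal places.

The posterior is Dirichlet(αᵢ + nᵢ) = Dirichlet(24, 30, 22).
For a Dirichlet(a₁,…,a_K) with all aᵢ > 1, the mode has j-th component (aⱼ − 1)/(Σaᵢ − K).
Here Σaᵢ = 76 and K = 3, so p_3 = (22 − 1)/(76 − 3) = 21/73 ≈ 0.2877.

MAP estimate: 0.2877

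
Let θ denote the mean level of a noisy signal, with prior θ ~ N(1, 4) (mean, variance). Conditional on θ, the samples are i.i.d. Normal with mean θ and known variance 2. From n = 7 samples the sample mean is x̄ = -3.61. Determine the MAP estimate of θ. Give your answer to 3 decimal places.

n = 7, x̄ = -3.61.
For a Normal prior and Normal likelihood with known variance, the posterior is Normal; its mode equals its mean, the precision-weighted average.
Prior precision 1/σ₀² = 1/4 = 0.25; data precision n/σ² = 7/2 = 3.5.
θ̂ = (0.25·1 + 3.5·(-3.61)) / (0.25 + 3.5) = (-12.385)/3.75 = -2477/750 ≈ -3.303.

θ̂_MAP = -3.303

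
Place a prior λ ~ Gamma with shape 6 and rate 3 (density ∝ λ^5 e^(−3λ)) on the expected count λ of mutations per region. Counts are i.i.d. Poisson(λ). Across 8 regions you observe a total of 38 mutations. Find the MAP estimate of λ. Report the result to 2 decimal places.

Σxᵢ = 38, n = 8.
Posterior ∝ λ^5e^(−3λ) · λ^38e^(−8λ) = λ^43e^(−11λ), i.e. Gamma(shape=44, rate=11).
The mode of a Gamma(a, b) with a ≥ 1 (shape–rate) is (a−1)/b = 43/11 ≈ 3.91.

λ̂_MAP = 3.91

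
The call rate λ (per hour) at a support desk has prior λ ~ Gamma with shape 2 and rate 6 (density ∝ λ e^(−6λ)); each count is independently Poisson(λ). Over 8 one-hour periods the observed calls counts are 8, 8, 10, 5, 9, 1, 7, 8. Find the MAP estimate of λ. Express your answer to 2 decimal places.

λ̂_MAP = 4.07

Σxᵢ = 8+8+10+5+9+1+7+8 = 56, with n = 8.
Posterior ∝ λe^(−6λ) · λ^56e^(−8λ) = λ^57e^(−14λ), i.e. Gamma(shape=58, rate=14).
The mode of a Gamma(a, b) with a ≥ 1 (shape–rate) is (a−1)/b = 57/14 ≈ 4.07.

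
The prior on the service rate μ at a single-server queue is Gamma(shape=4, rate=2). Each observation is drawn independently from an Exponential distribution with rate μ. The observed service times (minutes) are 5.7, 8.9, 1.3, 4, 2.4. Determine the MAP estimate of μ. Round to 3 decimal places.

The Exponential(rate=μ) likelihood is ∝ μ^n e^(−μΣtᵢ). Here n = 5 and Σtᵢ = 5.7 + 8.9 + 1.3 + 4 + 2.4 = 22.3.
Posterior ∝ μ^3e^(−2μ) · μ^5e^(−22.3μ) = μ^8e^(−24.3μ), i.e. Gamma(9, 24.3).
Mode = (a−1)/b = 8/24.3 ≈ 0.329.

μ̂_MAP = 0.329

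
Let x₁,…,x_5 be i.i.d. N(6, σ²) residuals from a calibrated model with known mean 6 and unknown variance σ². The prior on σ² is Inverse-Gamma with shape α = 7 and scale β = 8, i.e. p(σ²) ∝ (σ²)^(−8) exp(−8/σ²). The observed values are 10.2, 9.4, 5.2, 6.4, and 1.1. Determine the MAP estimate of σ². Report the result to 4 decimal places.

Sum of squared deviations about the known mean: SS = (10.2−6)² + (9.4−6)² + (5.2−6)² + (6.4−6)² + (1.1−6)² = 54.01.
The Normal likelihood contributes (σ²)^(−n/2) exp(−SS/(2σ²)), so the posterior is Inverse-Gamma(α + n/2, β + SS/2) = Inverse-Gamma(9.5, 35.005).
The mode of Inverse-Gamma(a, b) is b/(a+1) = 35.005/10.5 ≈ 3.3338.

σ̂²_MAP = 3.3338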